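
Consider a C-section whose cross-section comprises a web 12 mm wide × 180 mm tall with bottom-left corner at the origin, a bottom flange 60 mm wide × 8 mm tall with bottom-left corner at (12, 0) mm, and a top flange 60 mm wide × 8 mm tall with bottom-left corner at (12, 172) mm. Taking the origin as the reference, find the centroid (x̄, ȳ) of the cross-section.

web: A = 12 × 180 = 2160.00, centroid at (6.00, 90.00).
bottom flange: A = 60 × 8 = 480.00, centroid at (42.00, 4.00).
top flange: A = 60 × 8 = 480.00, centroid at (42.00, 176.00).
ΣA = 3120.00 mm², ΣAx̄ = 53280.00 mm³, ΣAȳ = 280800.00 mm³.
x̄ = 53280.00/3120.00 = 17.08 mm; ȳ = 280800.00/3120.00 = 90.00 mm.

x̄ = 17.08 mm, ȳ = 90.00 mm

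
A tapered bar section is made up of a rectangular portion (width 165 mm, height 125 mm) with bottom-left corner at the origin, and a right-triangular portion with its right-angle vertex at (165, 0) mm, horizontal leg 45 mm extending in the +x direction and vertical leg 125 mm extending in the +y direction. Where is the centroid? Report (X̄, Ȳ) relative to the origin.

X̄ = 94.20 mm, Ȳ = 60.00 mm

Part | A | x̄ᵢ | ȳᵢ | A·x̄ᵢ | A·ȳᵢ
rectangular portion | 20625.00 | 82.50 | 62.50 | 1701562.50 | 1289062.50
triangular portion | 2812.50 | 180.00 | 41.67 | 506250.00 | 117187.50
Σ | 23437.50 |  |  | 2207812.50 | 1406250.00
X̄ = 2207812.50 / 23437.50 = 94.20 mm
Ȳ = 1406250.00 / 23437.50 = 60.00 mm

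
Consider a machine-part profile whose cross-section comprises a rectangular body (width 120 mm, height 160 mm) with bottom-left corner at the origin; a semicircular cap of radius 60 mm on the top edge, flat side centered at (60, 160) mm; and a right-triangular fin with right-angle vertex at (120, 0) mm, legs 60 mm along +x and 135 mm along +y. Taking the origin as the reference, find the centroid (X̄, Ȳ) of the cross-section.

X̄ = 71.21 mm, Ȳ = 95.73 mm

rectangular body: A = 120 × 160 = 19200.00, centroid at (60.00, 80.00).
semicircular top: A = ½π·60² = 5654.87, centroid at (60.00, 185.46).
triangular fin: A = ½·60·135 = 4050.00, centroid at (140.00, 45.00).
ΣA = 28904.87 mm², ΣAX̄ = 2058292.01 mm³, ΣAȲ = 2767028.68 mm³.
X̄ = 2058292.01/28904.87 = 71.21 mm; Ȳ = 2767028.68/28904.87 = 95.73 mm.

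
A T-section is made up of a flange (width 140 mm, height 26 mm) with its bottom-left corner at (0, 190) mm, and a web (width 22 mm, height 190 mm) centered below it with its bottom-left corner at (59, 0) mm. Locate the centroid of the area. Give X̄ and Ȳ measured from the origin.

X̄ = 70.00 mm, Ȳ = 145.27 mm

web: A = 22 × 190 = 4180.00, centroid at (70.00, 95.00).
flange: A = 140 × 26 = 3640.00, centroid at (70.00, 203.00).
ΣA = 7820.00 mm², ΣAX̄ = 547400.00 mm³, ΣAȲ = 1136020.00 mm³.
X̄ = 547400.00/7820.00 = 70.00 mm; Ȳ = 1136020.00/7820.00 = 145.27 mm.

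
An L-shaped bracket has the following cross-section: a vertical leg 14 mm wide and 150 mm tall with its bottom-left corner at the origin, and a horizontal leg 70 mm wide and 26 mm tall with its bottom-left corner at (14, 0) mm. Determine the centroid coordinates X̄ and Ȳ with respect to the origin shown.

X̄ = 26.50 mm, Ȳ = 46.21 mm

vertical leg: A = 14 × 150 = 2100.00, centroid at (7.00, 75.00).
horizontal leg: A = 70 × 26 = 1820.00, centroid at (49.00, 13.00).
ΣA = 3920.00 mm², ΣAX̄ = 103880.00 mm³, ΣAȲ = 181160.00 mm³.
X̄ = 103880.00/3920.00 = 26.50 mm; Ȳ = 181160.00/3920.00 = 46.21 mm.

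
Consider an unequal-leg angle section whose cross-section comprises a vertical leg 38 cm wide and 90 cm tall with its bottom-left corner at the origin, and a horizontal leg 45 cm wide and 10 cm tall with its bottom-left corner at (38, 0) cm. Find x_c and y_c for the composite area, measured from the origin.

x_c = 23.83 cm, y_c = 40.35 cm

vertical leg: A = 38 × 90 = 3420.00, centroid at (19.00, 45.00).
horizontal leg: A = 45 × 10 = 450.00, centroid at (60.50, 5.00).
ΣA = 3870.00 cm², ΣAx_c = 92205.00 cm³, ΣAy_c = 156150.00 cm³.
x_c = 92205.00/3870.00 = 23.83 cm; y_c = 156150.00/3870.00 = 40.35 cm.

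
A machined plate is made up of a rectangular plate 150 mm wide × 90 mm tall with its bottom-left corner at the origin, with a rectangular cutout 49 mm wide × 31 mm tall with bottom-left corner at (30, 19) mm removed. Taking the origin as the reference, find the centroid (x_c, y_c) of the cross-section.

plate: A = 150 × 90 = 13500.00, centroid at (75.00, 45.00).
hole: A = −(49 × 31) = -1519.00, centroid at (54.50, 34.50).
ΣA = 11981.00 mm², ΣAx_c = 929714.50 mm³, ΣAy_c = 555094.50 mm³.
x_c = 929714.50/11981.00 = 77.60 mm; y_c = 555094.50/11981.00 = 46.33 mm.

x_c = 77.60 mm, y_c = 46.33 mm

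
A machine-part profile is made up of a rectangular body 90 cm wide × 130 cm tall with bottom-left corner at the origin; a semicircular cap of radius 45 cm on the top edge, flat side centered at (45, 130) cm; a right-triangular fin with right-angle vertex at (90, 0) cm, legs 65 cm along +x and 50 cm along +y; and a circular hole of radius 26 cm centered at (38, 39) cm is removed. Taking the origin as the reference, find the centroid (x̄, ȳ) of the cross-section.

Part | A | x̄ᵢ | ȳᵢ | A·x̄ᵢ | A·ȳᵢ
rectangular body | 11700.00 | 45.00 | 65.00 | 526500.00 | 760500.00
semicircular top | 3180.86 | 45.00 | 149.10 | 143138.82 | 474262.13
triangular fin | 1625.00 | 111.67 | 16.67 | 181458.33 | 27083.33
hole | -2123.72 | 38.00 | 39.00 | -80701.23 | -82824.95
Σ | 14382.15 |  |  | 770395.92 | 1179020.52
x̄ = 770395.92 / 14382.15 = 53.57 cm
ȳ = 1179020.52 / 14382.15 = 81.98 cm

x̄ = 53.57 cm, ȳ = 81.98 cm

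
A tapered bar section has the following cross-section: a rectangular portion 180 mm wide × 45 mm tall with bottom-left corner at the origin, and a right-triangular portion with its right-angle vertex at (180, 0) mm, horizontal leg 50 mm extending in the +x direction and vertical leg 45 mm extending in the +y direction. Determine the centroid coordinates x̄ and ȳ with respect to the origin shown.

x̄ = 103.01 mm, ȳ = 21.59 mm

rectangular portion: A = 180 × 45 = 8100.00, centroid at (90.00, 22.50).
triangular portion: A = ½·50·45 = 1125.00, centroid at (196.67, 15.00).
ΣA = 9225.00 mm², ΣAx̄ = 950250.00 mm³, ΣAȳ = 199125.00 mm³.
x̄ = 950250.00/9225.00 = 103.01 mm; ȳ = 199125.00/9225.00 = 21.59 mm.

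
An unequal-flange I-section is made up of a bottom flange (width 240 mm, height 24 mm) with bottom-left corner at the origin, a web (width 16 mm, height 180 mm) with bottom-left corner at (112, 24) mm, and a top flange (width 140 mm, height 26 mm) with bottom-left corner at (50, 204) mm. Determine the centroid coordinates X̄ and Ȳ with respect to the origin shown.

bottom flange: A = 240 × 24 = 5760.00, centroid at (120.00, 12.00).
web: A = 16 × 180 = 2880.00, centroid at (120.00, 114.00).
top flange: A = 140 × 26 = 3640.00, centroid at (120.00, 217.00).
ΣA = 12280.00 mm², ΣAX̄ = 1473600.00 mm³, ΣAȲ = 1187320.00 mm³.
X̄ = 1473600.00/12280.00 = 120.00 mm; Ȳ = 1187320.00/12280.00 = 96.69 mm.

X̄ = 120.00 mm, Ȳ = 96.69 mm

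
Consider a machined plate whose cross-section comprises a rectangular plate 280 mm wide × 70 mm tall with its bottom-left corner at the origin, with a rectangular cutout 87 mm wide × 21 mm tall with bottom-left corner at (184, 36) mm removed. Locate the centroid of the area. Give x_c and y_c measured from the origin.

x_c = 131.01 mm, y_c = 33.82 mm

Part | A | x̄ᵢ | ȳᵢ | A·x̄ᵢ | A·ȳᵢ
plate | 19600.00 | 140.00 | 35.00 | 2744000.00 | 686000.00
hole | -1827.00 | 227.50 | 46.50 | -415642.50 | -84955.50
Σ | 17773.00 |  |  | 2328357.50 | 601044.50
x_c = 2328357.50 / 17773.00 = 131.01 mm
y_c = 601044.50 / 17773.00 = 33.82 mm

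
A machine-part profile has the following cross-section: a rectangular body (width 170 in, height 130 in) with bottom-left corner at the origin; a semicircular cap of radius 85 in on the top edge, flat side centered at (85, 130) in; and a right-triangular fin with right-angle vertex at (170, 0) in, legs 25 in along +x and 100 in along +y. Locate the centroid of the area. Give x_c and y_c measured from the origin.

x_c = 88.36 in, y_c = 96.92 in

rectangular body: A = 170 × 130 = 22100.00, centroid at (85.00, 65.00).
semicircular top: A = ½π·85² = 11349.00, centroid at (85.00, 166.08).
triangular fin: A = ½·25·100 = 1250.00, centroid at (178.33, 33.33).
ΣA = 34699.00 in²
ΣAx_c = (22100.00)(85.00) + (11349.00)(85.00) + (1250.00)(178.33) = 3066081.96 in³
ΣAy_c = (22100.00)(65.00) + (11349.00)(166.08) + (1250.00)(33.33) = 3362953.78 in³
x_c = 3066081.96 / 34699.00 = 88.36 in
y_c = 3362953.78 / 34699.00 = 96.92 in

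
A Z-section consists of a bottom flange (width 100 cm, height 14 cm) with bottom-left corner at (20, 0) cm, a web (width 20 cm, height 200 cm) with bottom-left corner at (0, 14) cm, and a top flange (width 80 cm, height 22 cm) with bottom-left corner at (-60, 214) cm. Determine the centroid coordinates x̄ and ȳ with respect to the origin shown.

Part | A | x̄ᵢ | ȳᵢ | A·x̄ᵢ | A·ȳᵢ
bottom flange | 1400.00 | 70.00 | 7.00 | 98000.00 | 9800.00
web | 4000.00 | 10.00 | 114.00 | 40000.00 | 456000.00
top flange | 1760.00 | -20.00 | 225.00 | -35200.00 | 396000.00
Σ | 7160.00 |  |  | 102800.00 | 861800.00
x̄ = 102800.00 / 7160.00 = 14.36 cm
ȳ = 861800.00 / 7160.00 = 120.36 cm

x̄ = 14.36 cm, ȳ = 120.36 cm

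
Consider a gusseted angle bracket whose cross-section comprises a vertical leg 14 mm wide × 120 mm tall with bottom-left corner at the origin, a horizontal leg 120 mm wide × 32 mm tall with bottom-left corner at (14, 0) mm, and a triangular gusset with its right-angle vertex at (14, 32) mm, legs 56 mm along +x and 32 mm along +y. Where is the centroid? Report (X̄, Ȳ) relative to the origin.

vertical leg: A = 14 × 120 = 1680.00, centroid at (7.00, 60.00).
horizontal leg: A = 120 × 32 = 3840.00, centroid at (74.00, 16.00).
gusset: A = ½·56·32 = 896.00, centroid at (32.67, 42.67).
ΣA = 6416.00 mm²
ΣAX̄ = (1680.00)(7.00) + (3840.00)(74.00) + (896.00)(32.67) = 325189.33 mm³
ΣAȲ = (1680.00)(60.00) + (3840.00)(16.00) + (896.00)(42.67) = 200469.33 mm³
X̄ = 325189.33 / 6416.00 = 50.68 mm
Ȳ = 200469.33 / 6416.00 = 31.25 mm

X̄ = 50.68 mm, Ȳ = 31.25 mm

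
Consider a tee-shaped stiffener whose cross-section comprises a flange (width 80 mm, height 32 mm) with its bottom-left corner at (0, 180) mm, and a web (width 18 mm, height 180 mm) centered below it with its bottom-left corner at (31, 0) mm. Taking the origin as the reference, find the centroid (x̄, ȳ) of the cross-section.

Part | A | x̄ᵢ | ȳᵢ | A·x̄ᵢ | A·ȳᵢ
web | 3240.00 | 40.00 | 90.00 | 129600.00 | 291600.00
flange | 2560.00 | 40.00 | 196.00 | 102400.00 | 501760.00
Σ | 5800.00 |  |  | 232000.00 | 793360.00
x̄ = 232000.00 / 5800.00 = 40.00 mm
ȳ = 793360.00 / 5800.00 = 136.79 mm

x̄ = 40.00 mm, ȳ = 136.79 mm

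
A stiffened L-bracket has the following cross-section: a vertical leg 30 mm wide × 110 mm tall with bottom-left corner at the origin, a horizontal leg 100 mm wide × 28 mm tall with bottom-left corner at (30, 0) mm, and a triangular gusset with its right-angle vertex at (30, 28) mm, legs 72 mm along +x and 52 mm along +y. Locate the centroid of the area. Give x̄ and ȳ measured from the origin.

vertical leg: A = 30 × 110 = 3300.00, centroid at (15.00, 55.00).
horizontal leg: A = 100 × 28 = 2800.00, centroid at (80.00, 14.00).
gusset: A = ½·72·52 = 1872.00, centroid at (54.00, 45.33).
ΣA = 7972.00 mm², ΣAx̄ = 374588.00 mm³, ΣAȳ = 305564.00 mm³.
x̄ = 374588.00/7972.00 = 46.99 mm; ȳ = 305564.00/7972.00 = 38.33 mm.

x̄ = 46.99 mm, ȳ = 38.33 mm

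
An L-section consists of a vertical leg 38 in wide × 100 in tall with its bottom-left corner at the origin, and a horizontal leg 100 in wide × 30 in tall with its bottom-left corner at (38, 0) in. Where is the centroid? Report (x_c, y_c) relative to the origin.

vertical leg: A = 38 × 100 = 3800.00, centroid at (19.00, 50.00).
horizontal leg: A = 100 × 30 = 3000.00, centroid at (88.00, 15.00).
ΣA = 6800.00 in², ΣAx_c = 336200.00 in³, ΣAy_c = 235000.00 in³.
x_c = 336200.00/6800.00 = 49.44 in; y_c = 235000.00/6800.00 = 34.56 in.

x_c = 49.44 in, y_c = 34.56 in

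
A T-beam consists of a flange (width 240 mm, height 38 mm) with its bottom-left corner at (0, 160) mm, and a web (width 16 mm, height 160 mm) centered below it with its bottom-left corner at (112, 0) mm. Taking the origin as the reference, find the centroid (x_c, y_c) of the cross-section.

x_c = 120.00 mm, y_c = 157.30 mm

web: A = 16 × 160 = 2560.00, centroid at (120.00, 80.00).
flange: A = 240 × 38 = 9120.00, centroid at (120.00, 179.00).
ΣA = 11680.00 mm², ΣAx_c = 1401600.00 mm³, ΣAy_c = 1837280.00 mm³.
x_c = 1401600.00/11680.00 = 120.00 mm; y_c = 1837280.00/11680.00 = 157.30 mm.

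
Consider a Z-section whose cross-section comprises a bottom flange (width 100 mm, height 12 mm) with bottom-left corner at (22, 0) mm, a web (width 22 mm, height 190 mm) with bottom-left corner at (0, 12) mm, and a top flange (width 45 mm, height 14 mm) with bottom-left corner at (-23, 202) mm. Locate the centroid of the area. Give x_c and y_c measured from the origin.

bottom flange: A = 100 × 12 = 1200.00, centroid at (72.00, 6.00).
web: A = 22 × 190 = 4180.00, centroid at (11.00, 107.00).
top flange: A = 45 × 14 = 630.00, centroid at (-0.50, 209.00).
ΣA = 6010.00 mm²
ΣAx_c = (1200.00)(72.00) + (4180.00)(11.00) + (630.00)(-0.50) = 132065.00 mm³
ΣAy_c = (1200.00)(6.00) + (4180.00)(107.00) + (630.00)(209.00) = 586130.00 mm³
x_c = 132065.00 / 6010.00 = 21.97 mm
y_c = 586130.00 / 6010.00 = 97.53 mm

x_c = 21.97 mm, y_c = 97.53 mm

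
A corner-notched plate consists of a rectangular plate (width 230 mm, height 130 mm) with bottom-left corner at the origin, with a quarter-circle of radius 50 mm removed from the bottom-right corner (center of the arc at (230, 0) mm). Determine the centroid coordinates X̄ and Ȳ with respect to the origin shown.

Part | A | x̄ᵢ | ȳᵢ | A·x̄ᵢ | A·ȳᵢ
plate | 29900.00 | 115.00 | 65.00 | 3438500.00 | 1943500.00
removed quarter-circle | -1963.50 | 208.78 | 21.22 | -409937.28 | -41666.67
Σ | 27936.50 |  |  | 3028562.72 | 1901833.33
X̄ = 3028562.72 / 27936.50 = 108.41 mm
Ȳ = 1901833.33 / 27936.50 = 68.08 mm

X̄ = 108.41 mm, Ȳ = 68.08 mm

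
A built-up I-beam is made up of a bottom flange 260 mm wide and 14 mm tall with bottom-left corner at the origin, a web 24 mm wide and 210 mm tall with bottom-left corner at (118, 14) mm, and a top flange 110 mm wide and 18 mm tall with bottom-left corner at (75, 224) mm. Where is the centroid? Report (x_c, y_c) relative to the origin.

x_c = 130.00 mm, y_c = 101.93 mm

bottom flange: A = 260 × 14 = 3640.00, centroid at (130.00, 7.00).
web: A = 24 × 210 = 5040.00, centroid at (130.00, 119.00).
top flange: A = 110 × 18 = 1980.00, centroid at (130.00, 233.00).
ΣA = 10660.00 mm², ΣAx_c = 1385800.00 mm³, ΣAy_c = 1086580.00 mm³.
x_c = 1385800.00/10660.00 = 130.00 mm; y_c = 1086580.00/10660.00 = 101.93 mm.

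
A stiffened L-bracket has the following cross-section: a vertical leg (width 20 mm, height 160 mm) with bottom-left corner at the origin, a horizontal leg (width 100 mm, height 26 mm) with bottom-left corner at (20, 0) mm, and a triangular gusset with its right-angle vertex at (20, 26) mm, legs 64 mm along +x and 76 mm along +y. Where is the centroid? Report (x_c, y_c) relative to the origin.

x_c = 38.21 mm, y_c = 50.37 mm

vertical leg: A = 20 × 160 = 3200.00, centroid at (10.00, 80.00).
horizontal leg: A = 100 × 26 = 2600.00, centroid at (70.00, 13.00).
gusset: A = ½·64·76 = 2432.00, centroid at (41.33, 51.33).
ΣA = 8232.00 mm², ΣAx_c = 314522.67 mm³, ΣAy_c = 414642.67 mm³.
x_c = 314522.67/8232.00 = 38.21 mm; y_c = 414642.67/8232.00 = 50.37 mm.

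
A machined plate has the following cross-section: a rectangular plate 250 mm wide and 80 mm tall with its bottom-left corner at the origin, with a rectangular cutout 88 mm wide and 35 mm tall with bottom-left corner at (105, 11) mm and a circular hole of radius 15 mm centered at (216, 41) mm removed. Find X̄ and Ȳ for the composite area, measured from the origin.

X̄ = 116.47 mm, Ȳ = 42.14 mm

plate: A = 250 × 80 = 20000.00, centroid at (125.00, 40.00).
hole 1: A = −(88 × 35) = -3080.00, centroid at (149.00, 28.50).
hole 2: A = −π·15² = -706.86, centroid at (216.00, 41.00).
ΣA = 16213.14 mm², ΣAX̄ = 1888398.60 mm³, ΣAȲ = 683238.81 mm³.
X̄ = 1888398.60/16213.14 = 116.47 mm; Ȳ = 683238.81/16213.14 = 42.14 mm.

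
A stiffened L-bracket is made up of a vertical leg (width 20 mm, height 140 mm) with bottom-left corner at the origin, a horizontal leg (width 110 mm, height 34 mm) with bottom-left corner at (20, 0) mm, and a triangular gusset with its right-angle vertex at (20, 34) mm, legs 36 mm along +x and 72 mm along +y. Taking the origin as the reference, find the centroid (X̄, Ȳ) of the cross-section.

Part | A | x̄ᵢ | ȳᵢ | A·x̄ᵢ | A·ȳᵢ
vertical leg | 2800.00 | 10.00 | 70.00 | 28000.00 | 196000.00
horizontal leg | 3740.00 | 75.00 | 17.00 | 280500.00 | 63580.00
gusset | 1296.00 | 32.00 | 58.00 | 41472.00 | 75168.00
Σ | 7836.00 |  |  | 349972.00 | 334748.00
X̄ = 349972.00 / 7836.00 = 44.66 mm
Ȳ = 334748.00 / 7836.00 = 42.72 mm

X̄ = 44.66 mm, Ȳ = 42.72 mm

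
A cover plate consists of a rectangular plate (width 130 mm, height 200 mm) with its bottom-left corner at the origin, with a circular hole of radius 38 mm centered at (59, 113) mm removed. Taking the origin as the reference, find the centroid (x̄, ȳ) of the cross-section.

x̄ = 66.27 mm, ȳ = 97.25 mm

Part | A | x̄ᵢ | ȳᵢ | A·x̄ᵢ | A·ȳᵢ
plate | 26000.00 | 65.00 | 100.00 | 1690000.00 | 2600000.00
hole | -4536.46 | 59.00 | 113.00 | -267651.13 | -512619.96
Σ | 21463.54 |  |  | 1422348.87 | 2087380.04
x̄ = 1422348.87 / 21463.54 = 66.27 mm
ȳ = 2087380.04 / 21463.54 = 97.25 mm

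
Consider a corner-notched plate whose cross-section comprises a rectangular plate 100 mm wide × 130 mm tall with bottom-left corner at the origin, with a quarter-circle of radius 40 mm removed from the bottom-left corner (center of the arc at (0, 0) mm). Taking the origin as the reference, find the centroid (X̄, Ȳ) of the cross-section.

Part | A | x̄ᵢ | ȳᵢ | A·x̄ᵢ | A·ȳᵢ
plate | 13000.00 | 50.00 | 65.00 | 650000.00 | 845000.00
removed quarter-circle | -1256.64 | 16.98 | 16.98 | -21333.33 | -21333.33
Σ | 11743.36 |  |  | 628666.67 | 823666.67
X̄ = 628666.67 / 11743.36 = 53.53 mm
Ȳ = 823666.67 / 11743.36 = 70.14 mm

X̄ = 53.53 mm, Ȳ = 70.14 mm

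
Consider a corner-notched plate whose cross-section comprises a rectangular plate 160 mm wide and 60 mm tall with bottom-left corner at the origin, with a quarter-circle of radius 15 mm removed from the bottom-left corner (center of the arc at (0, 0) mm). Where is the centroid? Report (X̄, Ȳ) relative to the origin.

Part | A | x̄ᵢ | ȳᵢ | A·x̄ᵢ | A·ȳᵢ
plate | 9600.00 | 80.00 | 30.00 | 768000.00 | 288000.00
removed quarter-circle | -176.71 | 6.37 | 6.37 | -1125.00 | -1125.00
Σ | 9423.29 |  |  | 766875.00 | 286875.00
X̄ = 766875.00 / 9423.29 = 81.38 mm
Ȳ = 286875.00 / 9423.29 = 30.44 mm

X̄ = 81.38 mm, Ȳ = 30.44 mm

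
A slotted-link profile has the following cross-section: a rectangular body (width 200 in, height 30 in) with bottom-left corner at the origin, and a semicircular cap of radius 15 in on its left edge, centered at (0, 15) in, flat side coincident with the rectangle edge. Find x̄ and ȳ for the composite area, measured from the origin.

rectangular body: A = 200 × 30 = 6000.00, centroid at (100.00, 15.00).
semicircular end: A = ½π·15² = 353.43, centroid at (-6.37, 15.00).
ΣA = 6353.43 in², ΣAx̄ = 597750.00 in³, ΣAȳ = 95301.44 in³.
x̄ = 597750.00/6353.43 = 94.08 in; ȳ = 95301.44/6353.43 = 15.00 in.

x̄ = 94.08 in, ȳ = 15.00 in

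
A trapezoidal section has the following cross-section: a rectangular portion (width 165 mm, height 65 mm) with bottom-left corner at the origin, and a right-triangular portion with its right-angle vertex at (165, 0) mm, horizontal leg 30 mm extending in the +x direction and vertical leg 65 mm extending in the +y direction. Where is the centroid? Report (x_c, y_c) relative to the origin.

x_c = 90.21 mm, y_c = 31.60 mm

Part | A | x̄ᵢ | ȳᵢ | A·x̄ᵢ | A·ȳᵢ
rectangular portion | 10725.00 | 82.50 | 32.50 | 884812.50 | 348562.50
triangular portion | 975.00 | 175.00 | 21.67 | 170625.00 | 21125.00
Σ | 11700.00 |  |  | 1055437.50 | 369687.50
x_c = 1055437.50 / 11700.00 = 90.21 mm
y_c = 369687.50 / 11700.00 = 31.60 mm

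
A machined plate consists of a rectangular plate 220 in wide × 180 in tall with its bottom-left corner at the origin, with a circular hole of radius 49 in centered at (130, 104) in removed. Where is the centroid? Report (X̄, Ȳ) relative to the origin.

plate: A = 220 × 180 = 39600.00, centroid at (110.00, 90.00).
hole: A = −π·49² = -7542.96, centroid at (130.00, 104.00).
ΣA = 32057.04 in²
ΣAX̄ = (39600.00)(110.00) + (-7542.96)(130.00) = 3375414.69 in³
ΣAȲ = (39600.00)(90.00) + (-7542.96)(104.00) = 2779531.75 in³
X̄ = 3375414.69 / 32057.04 = 105.29 in
Ȳ = 2779531.75 / 32057.04 = 86.71 in

X̄ = 105.29 in, Ȳ = 86.71 in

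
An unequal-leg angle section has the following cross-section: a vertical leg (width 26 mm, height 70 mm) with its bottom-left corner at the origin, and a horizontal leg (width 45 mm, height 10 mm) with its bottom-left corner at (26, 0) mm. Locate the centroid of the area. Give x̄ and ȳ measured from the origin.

vertical leg: A = 26 × 70 = 1820.00, centroid at (13.00, 35.00).
horizontal leg: A = 45 × 10 = 450.00, centroid at (48.50, 5.00).
ΣA = 2270.00 mm²
ΣAx̄ = (1820.00)(13.00) + (450.00)(48.50) = 45485.00 mm³
ΣAȳ = (1820.00)(35.00) + (450.00)(5.00) = 65950.00 mm³
x̄ = 45485.00 / 2270.00 = 20.04 mm
ȳ = 65950.00 / 2270.00 = 29.05 mm

x̄ = 20.04 mm, ȳ = 29.05 mm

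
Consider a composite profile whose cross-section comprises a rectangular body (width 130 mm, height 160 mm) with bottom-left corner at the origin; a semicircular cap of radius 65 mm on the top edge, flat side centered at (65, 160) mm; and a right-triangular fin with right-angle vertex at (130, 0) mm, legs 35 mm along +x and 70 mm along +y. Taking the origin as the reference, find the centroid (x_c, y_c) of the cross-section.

rectangular body: A = 130 × 160 = 20800.00, centroid at (65.00, 80.00).
semicircular top: A = ½π·65² = 6636.61, centroid at (65.00, 187.59).
triangular fin: A = ½·35·70 = 1225.00, centroid at (141.67, 23.33).
ΣA = 28661.61 mm²
ΣAx_c = (20800.00)(65.00) + (6636.61)(65.00) + (1225.00)(141.67) = 1956921.61 mm³
ΣAy_c = (20800.00)(80.00) + (6636.61)(187.59) + (1225.00)(23.33) = 2937524.98 mm³
x_c = 1956921.61 / 28661.61 = 68.28 mm
y_c = 2937524.98 / 28661.61 = 102.49 mm

x_c = 68.28 mm, y_c = 102.49 mm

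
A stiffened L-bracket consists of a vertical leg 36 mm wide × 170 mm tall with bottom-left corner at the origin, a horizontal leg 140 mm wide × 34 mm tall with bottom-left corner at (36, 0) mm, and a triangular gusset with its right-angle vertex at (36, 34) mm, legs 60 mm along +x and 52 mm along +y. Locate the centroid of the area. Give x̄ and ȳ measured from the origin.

x̄ = 56.44 mm, ȳ = 54.76 mm

Part | A | x̄ᵢ | ȳᵢ | A·x̄ᵢ | A·ȳᵢ
vertical leg | 6120.00 | 18.00 | 85.00 | 110160.00 | 520200.00
horizontal leg | 4760.00 | 106.00 | 17.00 | 504560.00 | 80920.00
gusset | 1560.00 | 56.00 | 51.33 | 87360.00 | 80080.00
Σ | 12440.00 |  |  | 702080.00 | 681200.00
x̄ = 702080.00 / 12440.00 = 56.44 mm
ȳ = 681200.00 / 12440.00 = 54.76 mm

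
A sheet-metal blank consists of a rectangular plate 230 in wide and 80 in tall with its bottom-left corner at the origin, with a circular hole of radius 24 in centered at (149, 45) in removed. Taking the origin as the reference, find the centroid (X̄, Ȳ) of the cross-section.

X̄ = 111.29 in, Ȳ = 39.45 in

plate: A = 230 × 80 = 18400.00, centroid at (115.00, 40.00).
hole: A = −π·24² = -1809.56, centroid at (149.00, 45.00).
ΣA = 16590.44 in², ΣAX̄ = 1846375.95 in³, ΣAȲ = 654569.92 in³.
X̄ = 1846375.95/16590.44 = 111.29 in; Ȳ = 654569.92/16590.44 = 39.45 in.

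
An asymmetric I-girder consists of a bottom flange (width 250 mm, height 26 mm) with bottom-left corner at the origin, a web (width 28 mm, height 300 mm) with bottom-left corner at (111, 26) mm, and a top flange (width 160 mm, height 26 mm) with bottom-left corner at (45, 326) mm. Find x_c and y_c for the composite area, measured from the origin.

x_c = 125.00 mm, y_c = 155.99 mm

bottom flange: A = 250 × 26 = 6500.00, centroid at (125.00, 13.00).
web: A = 28 × 300 = 8400.00, centroid at (125.00, 176.00).
top flange: A = 160 × 26 = 4160.00, centroid at (125.00, 339.00).
ΣA = 19060.00 mm², ΣAx_c = 2382500.00 mm³, ΣAy_c = 2973140.00 mm³.
x_c = 2382500.00/19060.00 = 125.00 mm; y_c = 2973140.00/19060.00 = 155.99 mm.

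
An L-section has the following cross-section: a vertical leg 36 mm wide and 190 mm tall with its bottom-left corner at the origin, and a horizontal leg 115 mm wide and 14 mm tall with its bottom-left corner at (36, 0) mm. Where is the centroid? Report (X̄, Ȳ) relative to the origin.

X̄ = 32.39 mm, Ȳ = 78.23 mm

Part | A | x̄ᵢ | ȳᵢ | A·x̄ᵢ | A·ȳᵢ
vertical leg | 6840.00 | 18.00 | 95.00 | 123120.00 | 649800.00
horizontal leg | 1610.00 | 93.50 | 7.00 | 150535.00 | 11270.00
Σ | 8450.00 |  |  | 273655.00 | 661070.00
X̄ = 273655.00 / 8450.00 = 32.39 mm
Ȳ = 661070.00 / 8450.00 = 78.23 mm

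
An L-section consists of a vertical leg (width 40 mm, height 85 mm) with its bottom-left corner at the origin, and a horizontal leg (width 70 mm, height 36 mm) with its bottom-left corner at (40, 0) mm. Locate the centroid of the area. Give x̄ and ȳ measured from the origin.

Part | A | x̄ᵢ | ȳᵢ | A·x̄ᵢ | A·ȳᵢ
vertical leg | 3400.00 | 20.00 | 42.50 | 68000.00 | 144500.00
horizontal leg | 2520.00 | 75.00 | 18.00 | 189000.00 | 45360.00
Σ | 5920.00 |  |  | 257000.00 | 189860.00
x̄ = 257000.00 / 5920.00 = 43.41 mm
ȳ = 189860.00 / 5920.00 = 32.07 mm

x̄ = 43.41 mm, ȳ = 32.07 mm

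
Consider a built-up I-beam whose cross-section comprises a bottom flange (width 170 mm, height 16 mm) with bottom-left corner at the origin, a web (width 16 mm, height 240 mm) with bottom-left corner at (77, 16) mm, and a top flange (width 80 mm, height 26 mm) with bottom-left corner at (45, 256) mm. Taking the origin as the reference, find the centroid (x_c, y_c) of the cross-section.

x_c = 85.00 mm, y_c = 127.72 mm

bottom flange: A = 170 × 16 = 2720.00, centroid at (85.00, 8.00).
web: A = 16 × 240 = 3840.00, centroid at (85.00, 136.00).
top flange: A = 80 × 26 = 2080.00, centroid at (85.00, 269.00).
ΣA = 8640.00 mm², ΣAx_c = 734400.00 mm³, ΣAy_c = 1103520.00 mm³.
x_c = 734400.00/8640.00 = 85.00 mm; y_c = 1103520.00/8640.00 = 127.72 mm.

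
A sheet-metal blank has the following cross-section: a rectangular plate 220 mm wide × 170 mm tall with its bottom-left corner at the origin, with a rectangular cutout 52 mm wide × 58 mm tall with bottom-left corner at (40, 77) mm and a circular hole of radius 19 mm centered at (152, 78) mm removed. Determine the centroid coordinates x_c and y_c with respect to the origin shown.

Part | A | x̄ᵢ | ȳᵢ | A·x̄ᵢ | A·ȳᵢ
plate | 37400.00 | 110.00 | 85.00 | 4114000.00 | 3179000.00
hole 1 | -3016.00 | 66.00 | 106.00 | -199056.00 | -319696.00
hole 2 | -1134.11 | 152.00 | 78.00 | -172385.47 | -88460.97
Σ | 33249.89 |  |  | 3742558.53 | 2770843.03
x_c = 3742558.53 / 33249.89 = 112.56 mm
y_c = 2770843.03 / 33249.89 = 83.33 mm

x_c = 112.56 mm, y_c = 83.33 mm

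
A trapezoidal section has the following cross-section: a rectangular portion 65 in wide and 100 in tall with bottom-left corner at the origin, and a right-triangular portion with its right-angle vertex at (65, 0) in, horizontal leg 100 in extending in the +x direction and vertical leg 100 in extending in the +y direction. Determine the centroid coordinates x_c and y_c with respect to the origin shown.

x_c = 61.12 in, y_c = 42.75 in

rectangular portion: A = 65 × 100 = 6500.00, centroid at (32.50, 50.00).
triangular portion: A = ½·100·100 = 5000.00, centroid at (98.33, 33.33).
ΣA = 11500.00 in²
ΣAx_c = (6500.00)(32.50) + (5000.00)(98.33) = 702916.67 in³
ΣAy_c = (6500.00)(50.00) + (5000.00)(33.33) = 491666.67 in³
x_c = 702916.67 / 11500.00 = 61.12 in
y_c = 491666.67 / 11500.00 = 42.75 in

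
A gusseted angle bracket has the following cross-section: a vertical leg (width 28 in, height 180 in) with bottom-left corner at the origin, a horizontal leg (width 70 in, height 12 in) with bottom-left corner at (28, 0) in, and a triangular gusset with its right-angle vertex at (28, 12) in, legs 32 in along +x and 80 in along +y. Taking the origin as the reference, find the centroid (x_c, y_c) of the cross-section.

x_c = 24.16 in, y_c = 70.97 in

vertical leg: A = 28 × 180 = 5040.00, centroid at (14.00, 90.00).
horizontal leg: A = 70 × 12 = 840.00, centroid at (63.00, 6.00).
gusset: A = ½·32·80 = 1280.00, centroid at (38.67, 38.67).
ΣA = 7160.00 in², ΣAx_c = 172973.33 in³, ΣAy_c = 508133.33 in³.
x_c = 172973.33/7160.00 = 24.16 in; y_c = 508133.33/7160.00 = 70.97 in.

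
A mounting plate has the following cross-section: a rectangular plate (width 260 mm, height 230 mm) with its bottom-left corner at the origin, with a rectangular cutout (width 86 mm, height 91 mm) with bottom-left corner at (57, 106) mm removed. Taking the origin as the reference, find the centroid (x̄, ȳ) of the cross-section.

Part | A | x̄ᵢ | ȳᵢ | A·x̄ᵢ | A·ȳᵢ
plate | 59800.00 | 130.00 | 115.00 | 7774000.00 | 6877000.00
hole | -7826.00 | 100.00 | 151.50 | -782600.00 | -1185639.00
Σ | 51974.00 |  |  | 6991400.00 | 5691361.00
x̄ = 6991400.00 / 51974.00 = 134.52 mm
ȳ = 5691361.00 / 51974.00 = 109.50 mm

x̄ = 134.52 mm, ȳ = 109.50 mm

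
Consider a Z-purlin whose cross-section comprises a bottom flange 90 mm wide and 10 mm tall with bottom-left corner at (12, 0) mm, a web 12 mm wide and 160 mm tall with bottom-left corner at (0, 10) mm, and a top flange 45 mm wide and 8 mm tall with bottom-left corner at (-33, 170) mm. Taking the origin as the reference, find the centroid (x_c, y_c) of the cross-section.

bottom flange: A = 90 × 10 = 900.00, centroid at (57.00, 5.00).
web: A = 12 × 160 = 1920.00, centroid at (6.00, 90.00).
top flange: A = 45 × 8 = 360.00, centroid at (-10.50, 174.00).
ΣA = 3180.00 mm²
ΣAx_c = (900.00)(57.00) + (1920.00)(6.00) + (360.00)(-10.50) = 59040.00 mm³
ΣAy_c = (900.00)(5.00) + (1920.00)(90.00) + (360.00)(174.00) = 239940.00 mm³
x_c = 59040.00 / 3180.00 = 18.57 mm
y_c = 239940.00 / 3180.00 = 75.45 mm

x_c = 18.57 mm, y_c = 75.45 mm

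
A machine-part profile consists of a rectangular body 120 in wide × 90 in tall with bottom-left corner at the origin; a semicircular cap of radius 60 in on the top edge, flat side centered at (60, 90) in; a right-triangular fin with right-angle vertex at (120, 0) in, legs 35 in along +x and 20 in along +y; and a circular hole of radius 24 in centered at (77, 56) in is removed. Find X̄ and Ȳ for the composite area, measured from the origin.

rectangular body: A = 120 × 90 = 10800.00, centroid at (60.00, 45.00).
semicircular top: A = ½π·60² = 5654.87, centroid at (60.00, 115.46).
triangular fin: A = ½·35·20 = 350.00, centroid at (131.67, 6.67).
hole: A = −π·24² = -1809.56, centroid at (77.00, 56.00).
ΣA = 14995.31 in²
ΣAX̄ = (10800.00)(60.00) + (5654.87)(60.00) + (350.00)(131.67) + (-1809.56)(77.00) = 894039.42 in³
ΣAȲ = (10800.00)(45.00) + (5654.87)(115.46) + (350.00)(6.67) + (-1809.56)(56.00) = 1039936.13 in³
X̄ = 894039.42 / 14995.31 = 59.62 in
Ȳ = 1039936.13 / 14995.31 = 69.35 in

X̄ = 59.62 in, Ȳ = 69.35 in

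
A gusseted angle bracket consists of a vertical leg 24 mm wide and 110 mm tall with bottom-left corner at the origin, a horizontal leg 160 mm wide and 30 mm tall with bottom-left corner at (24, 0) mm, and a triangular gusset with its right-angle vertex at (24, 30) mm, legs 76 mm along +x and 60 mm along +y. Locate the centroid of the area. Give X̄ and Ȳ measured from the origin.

X̄ = 66.19 mm, Ȳ = 34.07 mm

vertical leg: A = 24 × 110 = 2640.00, centroid at (12.00, 55.00).
horizontal leg: A = 160 × 30 = 4800.00, centroid at (104.00, 15.00).
gusset: A = ½·76·60 = 2280.00, centroid at (49.33, 50.00).
ΣA = 9720.00 mm², ΣAX̄ = 643360.00 mm³, ΣAȲ = 331200.00 mm³.
X̄ = 643360.00/9720.00 = 66.19 mm; Ȳ = 331200.00/9720.00 = 34.07 mm.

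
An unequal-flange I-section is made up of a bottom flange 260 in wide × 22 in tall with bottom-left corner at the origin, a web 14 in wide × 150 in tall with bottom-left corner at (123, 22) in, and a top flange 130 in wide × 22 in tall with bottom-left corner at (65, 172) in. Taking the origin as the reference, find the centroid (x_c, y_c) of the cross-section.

x_c = 130.00 in, y_c = 73.97 in

Part | A | x̄ᵢ | ȳᵢ | A·x̄ᵢ | A·ȳᵢ
bottom flange | 5720.00 | 130.00 | 11.00 | 743600.00 | 62920.00
web | 2100.00 | 130.00 | 97.00 | 273000.00 | 203700.00
top flange | 2860.00 | 130.00 | 183.00 | 371800.00 | 523380.00
Σ | 10680.00 |  |  | 1388400.00 | 790000.00
x_c = 1388400.00 / 10680.00 = 130.00 in
y_c = 790000.00 / 10680.00 = 73.97 in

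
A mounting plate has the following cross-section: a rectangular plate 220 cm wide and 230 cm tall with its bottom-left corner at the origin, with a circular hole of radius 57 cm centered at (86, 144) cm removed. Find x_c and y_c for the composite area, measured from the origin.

plate: A = 220 × 230 = 50600.00, centroid at (110.00, 115.00).
hole: A = −π·57² = -10207.03, centroid at (86.00, 144.00).
ΣA = 40392.97 cm²
ΣAx_c = (50600.00)(110.00) + (-10207.03)(86.00) = 4688195.03 cm³
ΣAy_c = (50600.00)(115.00) + (-10207.03)(144.00) = 4349187.03 cm³
x_c = 4688195.03 / 40392.97 = 116.06 cm
y_c = 4349187.03 / 40392.97 = 107.67 cm

x_c = 116.06 cm, y_c = 107.67 cm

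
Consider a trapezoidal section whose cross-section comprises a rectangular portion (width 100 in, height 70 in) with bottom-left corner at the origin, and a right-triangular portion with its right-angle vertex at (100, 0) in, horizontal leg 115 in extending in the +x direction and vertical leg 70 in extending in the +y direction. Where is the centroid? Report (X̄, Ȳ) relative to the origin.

rectangular portion: A = 100 × 70 = 7000.00, centroid at (50.00, 35.00).
triangular portion: A = ½·115·70 = 4025.00, centroid at (138.33, 23.33).
ΣA = 11025.00 in²
ΣAX̄ = (7000.00)(50.00) + (4025.00)(138.33) = 906791.67 in³
ΣAȲ = (7000.00)(35.00) + (4025.00)(23.33) = 338916.67 in³
X̄ = 906791.67 / 11025.00 = 82.25 in
Ȳ = 338916.67 / 11025.00 = 30.74 in

X̄ = 82.25 in, Ȳ = 30.74 in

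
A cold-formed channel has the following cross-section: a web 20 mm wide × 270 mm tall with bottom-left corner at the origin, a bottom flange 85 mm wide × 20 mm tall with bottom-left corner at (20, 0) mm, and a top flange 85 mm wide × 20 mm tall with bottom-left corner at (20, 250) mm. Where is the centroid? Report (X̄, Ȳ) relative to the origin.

X̄ = 30.28 mm, Ȳ = 135.00 mm

web: A = 20 × 270 = 5400.00, centroid at (10.00, 135.00).
bottom flange: A = 85 × 20 = 1700.00, centroid at (62.50, 10.00).
top flange: A = 85 × 20 = 1700.00, centroid at (62.50, 260.00).
ΣA = 8800.00 mm², ΣAX̄ = 266500.00 mm³, ΣAȲ = 1188000.00 mm³.
X̄ = 266500.00/8800.00 = 30.28 mm; Ȳ = 1188000.00/8800.00 = 135.00 mm.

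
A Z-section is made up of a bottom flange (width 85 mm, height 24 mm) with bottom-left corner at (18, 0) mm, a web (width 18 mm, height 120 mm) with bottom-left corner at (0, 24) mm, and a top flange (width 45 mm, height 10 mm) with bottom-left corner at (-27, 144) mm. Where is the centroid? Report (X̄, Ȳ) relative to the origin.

X̄ = 30.29 mm, Ȳ = 58.70 mm

bottom flange: A = 85 × 24 = 2040.00, centroid at (60.50, 12.00).
web: A = 18 × 120 = 2160.00, centroid at (9.00, 84.00).
top flange: A = 45 × 10 = 450.00, centroid at (-4.50, 149.00).
ΣA = 4650.00 mm², ΣAX̄ = 140835.00 mm³, ΣAȲ = 272970.00 mm³.
X̄ = 140835.00/4650.00 = 30.29 mm; Ȳ = 272970.00/4650.00 = 58.70 mm.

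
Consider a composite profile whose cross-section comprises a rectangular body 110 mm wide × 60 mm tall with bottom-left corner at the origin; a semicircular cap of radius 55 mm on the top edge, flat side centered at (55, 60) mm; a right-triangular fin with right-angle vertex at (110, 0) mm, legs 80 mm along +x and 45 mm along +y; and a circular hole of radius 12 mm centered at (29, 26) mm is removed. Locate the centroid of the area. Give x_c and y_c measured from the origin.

x_c = 67.50 mm, y_c = 47.98 mm

Part | A | x̄ᵢ | ȳᵢ | A·x̄ᵢ | A·ȳᵢ
rectangular body | 6600.00 | 55.00 | 30.00 | 363000.00 | 198000.00
semicircular top | 4751.66 | 55.00 | 83.34 | 261341.24 | 396016.20
triangular fin | 1800.00 | 136.67 | 15.00 | 246000.00 | 27000.00
hole | -452.39 | 29.00 | 26.00 | -13119.29 | -11762.12
Σ | 12699.27 |  |  | 857221.95 | 609254.08
x_c = 857221.95 / 12699.27 = 67.50 mm
y_c = 609254.08 / 12699.27 = 47.98 mm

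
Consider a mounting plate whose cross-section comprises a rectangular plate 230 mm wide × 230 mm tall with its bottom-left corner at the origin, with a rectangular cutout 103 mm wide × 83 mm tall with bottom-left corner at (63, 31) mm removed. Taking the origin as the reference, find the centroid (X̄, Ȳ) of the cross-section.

plate: A = 230 × 230 = 52900.00, centroid at (115.00, 115.00).
hole: A = −(103 × 83) = -8549.00, centroid at (114.50, 72.50).
ΣA = 44351.00 mm², ΣAX̄ = 5104639.50 mm³, ΣAȲ = 5463697.50 mm³.
X̄ = 5104639.50/44351.00 = 115.10 mm; Ȳ = 5463697.50/44351.00 = 123.19 mm.

X̄ = 115.10 mm, Ȳ = 123.19 mm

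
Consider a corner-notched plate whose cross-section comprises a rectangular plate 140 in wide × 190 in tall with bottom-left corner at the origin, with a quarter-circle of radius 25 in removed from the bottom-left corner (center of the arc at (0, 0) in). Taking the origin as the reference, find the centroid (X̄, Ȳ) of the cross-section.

X̄ = 71.12 in, Ȳ = 96.59 in

plate: A = 140 × 190 = 26600.00, centroid at (70.00, 95.00).
removed quarter-circle: A = −¼π·25² = -490.87, centroid at (10.61, 10.61).
ΣA = 26109.13 in²
ΣAX̄ = (26600.00)(70.00) + (-490.87)(10.61) = 1856791.67 in³
ΣAȲ = (26600.00)(95.00) + (-490.87)(10.61) = 2521791.67 in³
X̄ = 1856791.67 / 26109.13 = 71.12 in
Ȳ = 2521791.67 / 26109.13 = 96.59 in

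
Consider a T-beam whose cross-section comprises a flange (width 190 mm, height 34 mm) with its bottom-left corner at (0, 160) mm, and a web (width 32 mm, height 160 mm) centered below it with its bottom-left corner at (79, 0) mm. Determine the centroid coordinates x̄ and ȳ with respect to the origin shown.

Part | A | x̄ᵢ | ȳᵢ | A·x̄ᵢ | A·ȳᵢ
web | 5120.00 | 95.00 | 80.00 | 486400.00 | 409600.00
flange | 6460.00 | 95.00 | 177.00 | 613700.00 | 1143420.00
Σ | 11580.00 |  |  | 1100100.00 | 1553020.00
x̄ = 1100100.00 / 11580.00 = 95.00 mm
ȳ = 1553020.00 / 11580.00 = 134.11 mm

x̄ = 95.00 mm, ȳ = 134.11 mm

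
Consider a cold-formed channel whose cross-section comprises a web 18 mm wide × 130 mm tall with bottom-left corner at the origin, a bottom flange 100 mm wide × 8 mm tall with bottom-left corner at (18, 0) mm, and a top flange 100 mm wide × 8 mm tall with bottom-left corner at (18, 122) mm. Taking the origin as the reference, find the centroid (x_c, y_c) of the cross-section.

x_c = 32.96 mm, y_c = 65.00 mm

web: A = 18 × 130 = 2340.00, centroid at (9.00, 65.00).
bottom flange: A = 100 × 8 = 800.00, centroid at (68.00, 4.00).
top flange: A = 100 × 8 = 800.00, centroid at (68.00, 126.00).
ΣA = 3940.00 mm²
ΣAx_c = (2340.00)(9.00) + (800.00)(68.00) + (800.00)(68.00) = 129860.00 mm³
ΣAy_c = (2340.00)(65.00) + (800.00)(4.00) + (800.00)(126.00) = 256100.00 mm³
x_c = 129860.00 / 3940.00 = 32.96 mm
y_c = 256100.00 / 3940.00 = 65.00 mm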